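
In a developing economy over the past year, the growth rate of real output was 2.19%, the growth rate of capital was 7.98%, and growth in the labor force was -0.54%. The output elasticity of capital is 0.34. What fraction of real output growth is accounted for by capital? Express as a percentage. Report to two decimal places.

Capital contributed 0.34 × 7.98 = 2.7132 pp.
Share of growth = 2.7132 / 2.19 × 100 = 123.8904%.

123.89%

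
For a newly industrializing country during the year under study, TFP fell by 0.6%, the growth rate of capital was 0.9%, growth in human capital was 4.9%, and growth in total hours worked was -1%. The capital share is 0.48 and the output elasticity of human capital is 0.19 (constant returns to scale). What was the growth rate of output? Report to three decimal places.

Labor's share = 1 − 0.48 − 0.19 = 0.33.
Capital: 0.48 × 0.9 = 0.432 pp.
Human capital: 0.19 × 4.9 = 0.931 pp.
Total hours worked: 0.33 × (-1) = -0.33 pp.
Output growth = -0.6 + 1.033 = 0.433%.

0.433%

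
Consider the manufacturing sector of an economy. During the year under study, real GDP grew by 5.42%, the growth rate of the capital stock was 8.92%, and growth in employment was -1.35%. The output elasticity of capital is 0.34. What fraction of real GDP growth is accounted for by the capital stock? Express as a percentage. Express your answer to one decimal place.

The capital stock contributed 0.34 × 8.92 = 3.0328 pp.
Share of growth = 3.0328 / 5.42 × 100 = 55.956%.

The capital stock accounted for 56.0% of growth.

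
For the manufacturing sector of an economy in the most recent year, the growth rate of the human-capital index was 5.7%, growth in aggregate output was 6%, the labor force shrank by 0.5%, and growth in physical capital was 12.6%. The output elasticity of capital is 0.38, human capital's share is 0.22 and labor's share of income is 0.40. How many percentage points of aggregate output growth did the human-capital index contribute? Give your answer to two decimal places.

1.25

Contribution = share × growth = 0.22 × 5.7 = 1.254 pp.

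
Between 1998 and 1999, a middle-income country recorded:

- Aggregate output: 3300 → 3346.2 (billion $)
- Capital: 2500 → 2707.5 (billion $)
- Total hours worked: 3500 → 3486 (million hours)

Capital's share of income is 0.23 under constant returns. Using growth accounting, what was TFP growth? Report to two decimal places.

-0.20%

Aggregate output growth = (3346.2 − 3300) / 3300 = 1.4%.
Capital growth = (2707.5 − 2500) / 2500 = 8.3%.
Total hours worked growth = (3486 − 3500) / 3500 = -0.4%.
Labor's share = 1 − 0.23 = 0.77.
Capital: 0.23 × 8.3 = 1.909 pp.
Total hours worked: 0.77 × (-0.4) = -0.308 pp.
TFP growth = 1.4 − 1.601 = -0.201%.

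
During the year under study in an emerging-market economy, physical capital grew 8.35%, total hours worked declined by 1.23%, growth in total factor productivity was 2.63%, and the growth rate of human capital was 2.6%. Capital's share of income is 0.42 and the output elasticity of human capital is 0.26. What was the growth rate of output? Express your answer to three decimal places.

Output grew 6.419%.

Labor's share = 1 − 0.42 − 0.26 = 0.32.
Physical capital: 0.42 × 8.35 = 3.507 pp.
Human capital: 0.26 × 2.6 = 0.676 pp.
Total hours worked: 0.32 × (-1.23) = -0.3936 pp.
Output growth = 2.63 + 3.7894 = 6.4194%.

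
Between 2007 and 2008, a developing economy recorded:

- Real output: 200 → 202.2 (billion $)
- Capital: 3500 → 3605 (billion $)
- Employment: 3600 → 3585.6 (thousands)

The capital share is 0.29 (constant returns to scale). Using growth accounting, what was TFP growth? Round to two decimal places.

TFP growth was 0.51%.

Real output growth = (202.2 − 200) / 200 = 1.1%.
Capital growth = (3605 − 3500) / 3500 = 3%.
Employment growth = (3585.6 − 3600) / 3600 = -0.4%.
Labor's share = 1 − 0.29 = 0.71.
Capital: 0.29 × 3 = 0.87 pp.
Employment: 0.71 × (-0.4) = -0.284 pp.
TFP growth = 1.1 − 0.586 = 0.514%.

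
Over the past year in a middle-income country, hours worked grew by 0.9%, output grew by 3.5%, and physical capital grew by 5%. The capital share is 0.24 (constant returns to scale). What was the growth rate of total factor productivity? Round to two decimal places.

Total factor productivity growth was 1.62%.

Labor's share = 1 − 0.24 = 0.76.
Physical capital: 0.24 × 5 = 1.2 pp.
Hours worked: 0.76 × 0.9 = 0.684 pp.
TFP growth = 3.5 − 1.884 = 1.616%.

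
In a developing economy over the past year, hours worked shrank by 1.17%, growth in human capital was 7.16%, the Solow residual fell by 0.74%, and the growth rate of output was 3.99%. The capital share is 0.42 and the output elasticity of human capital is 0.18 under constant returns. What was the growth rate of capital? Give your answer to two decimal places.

Labor's share = 1 − 0.42 − 0.18 = 0.4.
gY = gA + 0.18×7.16 + 0.4×(-1.17) + 0.42×g.
0.42×g = 3.99 + 0.74 − 0.8208 = 3.9092.
g = 3.9092 / 0.42 = 9.3076%.

Capital grew 9.31%.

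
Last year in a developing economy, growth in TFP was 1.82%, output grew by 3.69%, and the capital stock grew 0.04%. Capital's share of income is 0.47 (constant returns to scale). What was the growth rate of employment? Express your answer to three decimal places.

Employment growth was 3.493%.

Labor's share = 1 − 0.47 = 0.53.
gY = gA + 0.47×0.04 + 0.53×g.
0.53×g = 3.69 − 1.82 − 0.0188 = 1.8512.
g = 1.8512 / 0.53 = 3.49283%.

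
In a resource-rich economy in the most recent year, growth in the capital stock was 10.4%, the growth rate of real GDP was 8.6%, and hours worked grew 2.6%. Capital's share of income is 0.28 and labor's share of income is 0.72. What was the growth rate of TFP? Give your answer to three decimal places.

3.816%

Labor's share = 1 − 0.28 = 0.72.
The capital stock: 0.28 × 10.4 = 2.912 pp.
Hours worked: 0.72 × 2.6 = 1.872 pp.
TFP growth = 8.6 − 4.784 = 3.816%.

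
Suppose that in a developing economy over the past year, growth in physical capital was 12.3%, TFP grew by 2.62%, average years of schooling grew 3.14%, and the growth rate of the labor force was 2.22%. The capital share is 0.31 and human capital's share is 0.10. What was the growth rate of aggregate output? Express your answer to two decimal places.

8.06%

Labor's share = 1 − 0.31 − 0.1 = 0.59.
Physical capital: 0.31 × 12.3 = 3.813 pp.
Average years of schooling: 0.1 × 3.14 = 0.314 pp.
The labor force: 0.59 × 2.22 = 1.3098 pp.
Output growth = 2.62 + 5.4368 = 8.0568%.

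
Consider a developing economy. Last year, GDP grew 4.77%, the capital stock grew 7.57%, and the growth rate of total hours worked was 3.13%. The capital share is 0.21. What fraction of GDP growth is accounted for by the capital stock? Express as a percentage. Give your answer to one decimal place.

The capital stock accounted for 33.3% of growth.

The capital stock contributed 0.21 × 7.57 = 1.5897 pp.
Share of growth = 1.5897 / 4.77 × 100 = 33.327%.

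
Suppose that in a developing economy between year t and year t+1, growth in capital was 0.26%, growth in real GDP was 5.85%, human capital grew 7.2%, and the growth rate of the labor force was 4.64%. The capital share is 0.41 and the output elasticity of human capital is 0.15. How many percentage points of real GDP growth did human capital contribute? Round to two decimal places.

1.08 pp

Contribution = share × growth = 0.15 × 7.2 = 1.08 pp.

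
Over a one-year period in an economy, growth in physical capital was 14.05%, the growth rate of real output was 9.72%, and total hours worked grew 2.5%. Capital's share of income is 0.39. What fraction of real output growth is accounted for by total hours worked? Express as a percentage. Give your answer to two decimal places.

15.69%

Labor's share = 1 − 0.39 = 0.61.
Total hours worked contributed 0.61 × 2.5 = 1.525 pp.
Share of growth = 1.525 / 9.72 × 100 = 15.6893%.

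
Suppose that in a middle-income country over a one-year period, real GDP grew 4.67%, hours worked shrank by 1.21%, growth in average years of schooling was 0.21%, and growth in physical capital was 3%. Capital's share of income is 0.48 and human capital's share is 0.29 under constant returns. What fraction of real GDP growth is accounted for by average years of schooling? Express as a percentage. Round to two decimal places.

1.30%

Average years of schooling contributed 0.29 × 0.21 = 0.0609 pp.
Share of growth = 0.0609 / 4.67 × 100 = 1.3041%.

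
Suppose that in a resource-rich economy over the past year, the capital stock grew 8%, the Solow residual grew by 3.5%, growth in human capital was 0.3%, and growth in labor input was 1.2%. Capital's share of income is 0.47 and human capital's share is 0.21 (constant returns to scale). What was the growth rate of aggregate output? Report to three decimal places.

Labor's share = 1 − 0.47 − 0.21 = 0.32.
The capital stock: 0.47 × 8 = 3.76 pp.
Human capital: 0.21 × 0.3 = 0.063 pp.
Labor input: 0.32 × 1.2 = 0.384 pp.
Output growth = 3.5 + 4.207 = 7.707%.

7.707%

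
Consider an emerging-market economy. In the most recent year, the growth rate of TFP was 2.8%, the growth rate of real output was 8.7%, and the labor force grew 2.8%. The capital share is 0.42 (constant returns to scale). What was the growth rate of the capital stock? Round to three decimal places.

10.181%

Labor's share = 1 − 0.42 = 0.58.
gY = gA + 0.58×2.8 + 0.42×g.
0.42×g = 8.7 − 2.8 − 1.624 = 4.276.
g = 4.276 / 0.42 = 10.18095%.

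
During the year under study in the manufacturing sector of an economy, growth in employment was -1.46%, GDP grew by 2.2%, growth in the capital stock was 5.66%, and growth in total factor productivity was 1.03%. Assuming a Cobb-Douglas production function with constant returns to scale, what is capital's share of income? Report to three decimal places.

0.369

gY = gA + α·gK + (1−α)·gL, so gY − gA − gL = α(gK − gL).
2.2 − 1.03 + 1.46 = α × (5.66 − (-1.46)).
2.63 = 7.12 α, so α = 0.36938.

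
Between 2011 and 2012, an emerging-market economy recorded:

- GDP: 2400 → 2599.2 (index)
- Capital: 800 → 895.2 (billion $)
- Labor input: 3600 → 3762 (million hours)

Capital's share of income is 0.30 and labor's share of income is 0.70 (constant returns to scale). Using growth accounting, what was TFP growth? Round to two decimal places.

GDP growth = (2599.2 − 2400) / 2400 = 8.3%.
Capital growth = (895.2 − 800) / 800 = 11.9%.
Labor input growth = (3762 − 3600) / 3600 = 4.5%.
Labor's share = 1 − 0.3 = 0.7.
Capital: 0.3 × 11.9 = 3.57 pp.
Labor input: 0.7 × 4.5 = 3.15 pp.
TFP growth = 8.3 − 6.72 = 1.58%.

1.58%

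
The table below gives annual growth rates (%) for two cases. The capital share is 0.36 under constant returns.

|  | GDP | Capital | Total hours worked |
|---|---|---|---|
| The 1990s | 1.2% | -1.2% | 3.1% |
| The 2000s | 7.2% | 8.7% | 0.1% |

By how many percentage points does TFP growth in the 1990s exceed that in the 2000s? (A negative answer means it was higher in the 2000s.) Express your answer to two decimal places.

Labor's share = 1 − 0.36 = 0.64.
The 1990s: TFP = 1.2 + 0.432 − 1.984 = -0.352%.
The 2000s: TFP = 7.2 − 3.132 − 0.064 = 4.004%.
Difference = -0.352 − (4.004) = -4.356 pp.

-4.36 percentage points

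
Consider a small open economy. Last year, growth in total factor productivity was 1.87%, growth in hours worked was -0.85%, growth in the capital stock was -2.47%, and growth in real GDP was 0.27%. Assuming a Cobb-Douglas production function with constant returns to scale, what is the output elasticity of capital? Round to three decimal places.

gY = gA + α·gK + (1−α)·gL, so gY − gA − gL = α(gK − gL).
0.27 − 1.87 + 0.85 = α × (-2.47 − (-0.85)).
-0.75 = -1.62 α, so α = 0.46296.

The output elasticity of capital is 0.463.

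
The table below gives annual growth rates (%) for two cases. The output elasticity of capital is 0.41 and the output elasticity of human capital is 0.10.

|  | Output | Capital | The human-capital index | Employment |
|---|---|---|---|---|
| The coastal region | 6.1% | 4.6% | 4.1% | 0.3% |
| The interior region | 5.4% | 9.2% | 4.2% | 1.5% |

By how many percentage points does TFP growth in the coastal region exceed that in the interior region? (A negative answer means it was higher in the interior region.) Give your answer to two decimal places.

Labor's share = 1 − 0.41 − 0.1 = 0.49.
The coastal region: TFP = 6.1 − 1.886 − 0.41 − 0.147 = 3.657%.
The interior region: TFP = 5.4 − 3.772 − 0.42 − 0.735 = 0.473%.
Difference = 3.657 − (0.473) = 3.184 pp.

3.18 percentage points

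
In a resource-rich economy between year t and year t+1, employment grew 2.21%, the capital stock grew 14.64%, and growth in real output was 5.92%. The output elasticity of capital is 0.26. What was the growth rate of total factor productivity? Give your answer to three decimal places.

Labor's share = 1 − 0.26 = 0.74.
The capital stock: 0.26 × 14.64 = 3.8064 pp.
Employment: 0.74 × 2.21 = 1.6354 pp.
TFP growth = 5.92 − 5.4418 = 0.4782%.

Total factor productivity growth was 0.478%.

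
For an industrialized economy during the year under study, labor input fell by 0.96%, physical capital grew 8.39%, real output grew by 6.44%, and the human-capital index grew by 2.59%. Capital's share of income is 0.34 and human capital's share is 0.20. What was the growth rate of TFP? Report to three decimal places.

Labor's share = 1 − 0.34 − 0.2 = 0.46.
Physical capital: 0.34 × 8.39 = 2.8526 pp.
The human-capital index: 0.2 × 2.59 = 0.518 pp.
Labor input: 0.46 × (-0.96) = -0.4416 pp.
TFP growth = 6.44 − 2.929 = 3.511%.

3.511%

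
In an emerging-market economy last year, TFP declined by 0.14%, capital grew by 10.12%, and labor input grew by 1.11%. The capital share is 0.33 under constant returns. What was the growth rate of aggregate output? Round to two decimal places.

Labor's share = 1 − 0.33 = 0.67.
Capital: 0.33 × 10.12 = 3.3396 pp.
Labor input: 0.67 × 1.11 = 0.7437 pp.
Output growth = -0.14 + 4.0833 = 3.9433%.

3.94%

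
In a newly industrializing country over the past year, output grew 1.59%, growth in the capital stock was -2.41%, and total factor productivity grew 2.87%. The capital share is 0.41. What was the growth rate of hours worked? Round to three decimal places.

-0.495%

Labor's share = 1 − 0.41 = 0.59.
gY = gA + 0.41×(-2.41) + 0.59×g.
0.59×g = 1.59 − 2.87 + 0.9881 = -0.2919.
g = -0.2919 / 0.59 = -0.49475%.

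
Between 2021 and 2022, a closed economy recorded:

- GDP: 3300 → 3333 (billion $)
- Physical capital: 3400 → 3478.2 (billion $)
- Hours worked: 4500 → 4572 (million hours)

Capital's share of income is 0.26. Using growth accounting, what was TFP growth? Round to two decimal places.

GDP growth = (3333 − 3300) / 3300 = 1%.
Physical capital growth = (3478.2 − 3400) / 3400 = 2.3%.
Hours worked growth = (4572 − 4500) / 4500 = 1.6%.
Labor's share = 1 − 0.26 = 0.74.
Physical capital: 0.26 × 2.3 = 0.598 pp.
Hours worked: 0.74 × 1.6 = 1.184 pp.
TFP growth = 1 − 1.782 = -0.782%.

-0.78%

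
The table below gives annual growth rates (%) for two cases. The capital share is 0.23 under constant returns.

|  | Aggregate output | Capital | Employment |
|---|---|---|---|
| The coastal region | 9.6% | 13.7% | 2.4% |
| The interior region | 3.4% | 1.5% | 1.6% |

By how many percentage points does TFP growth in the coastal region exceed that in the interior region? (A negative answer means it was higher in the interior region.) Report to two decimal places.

2.78 percentage points

Labor's share = 1 − 0.23 = 0.77.
The coastal region: TFP = 9.6 − 3.151 − 1.848 = 4.601%.
The interior region: TFP = 3.4 − 0.345 − 1.232 = 1.823%.
Difference = 4.601 − (1.823) = 2.778 pp.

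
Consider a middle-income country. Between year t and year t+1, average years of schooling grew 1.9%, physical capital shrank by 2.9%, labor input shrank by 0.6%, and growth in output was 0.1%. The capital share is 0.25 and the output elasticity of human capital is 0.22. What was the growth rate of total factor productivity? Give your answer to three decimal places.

0.725%

Labor's share = 1 − 0.25 − 0.22 = 0.53.
Physical capital: 0.25 × (-2.9) = -0.725 pp.
Average years of schooling: 0.22 × 1.9 = 0.418 pp.
Labor input: 0.53 × (-0.6) = -0.318 pp.
TFP growth = 0.1 + 0.625 = 0.725%.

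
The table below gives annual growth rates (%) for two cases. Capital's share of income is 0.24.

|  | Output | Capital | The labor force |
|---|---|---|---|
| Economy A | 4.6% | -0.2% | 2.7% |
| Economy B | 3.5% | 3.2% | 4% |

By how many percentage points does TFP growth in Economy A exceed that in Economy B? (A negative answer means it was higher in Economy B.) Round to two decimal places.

2.90 percentage points

Labor's share = 1 − 0.24 = 0.76.
Economy A: TFP = 4.6 + 0.048 − 2.052 = 2.596%.
Economy B: TFP = 3.5 − 0.768 − 3.04 = -0.308%.
Difference = 2.596 − (-0.308) = 2.904 pp.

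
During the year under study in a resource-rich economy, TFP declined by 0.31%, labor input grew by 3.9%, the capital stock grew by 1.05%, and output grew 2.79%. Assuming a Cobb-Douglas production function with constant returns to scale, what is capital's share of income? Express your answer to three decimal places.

gY = gA + α·gK + (1−α)·gL, so gY − gA − gL = α(gK − gL).
2.79 + 0.31 − 3.9 = α × (1.05 − 3.9).
-0.8 = -2.85 α, so α = 0.2807.

Capital's share of income is 0.281.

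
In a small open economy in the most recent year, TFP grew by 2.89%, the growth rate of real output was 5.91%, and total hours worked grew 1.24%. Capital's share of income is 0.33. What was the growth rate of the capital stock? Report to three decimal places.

The capital stock growth was 6.634%.

Labor's share = 1 − 0.33 = 0.67.
gY = gA + 0.67×1.24 + 0.33×g.
0.33×g = 5.91 − 2.89 − 0.8308 = 2.1892.
g = 2.1892 / 0.33 = 6.63394%.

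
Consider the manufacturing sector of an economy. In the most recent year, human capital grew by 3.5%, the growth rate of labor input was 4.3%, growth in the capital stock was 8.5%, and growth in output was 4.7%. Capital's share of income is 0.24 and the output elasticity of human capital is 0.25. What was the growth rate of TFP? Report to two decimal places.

-0.41%

Labor's share = 1 − 0.24 − 0.25 = 0.51.
The capital stock: 0.24 × 8.5 = 2.04 pp.
Human capital: 0.25 × 3.5 = 0.875 pp.
Labor input: 0.51 × 4.3 = 2.193 pp.
TFP growth = 4.7 − 5.108 = -0.408%.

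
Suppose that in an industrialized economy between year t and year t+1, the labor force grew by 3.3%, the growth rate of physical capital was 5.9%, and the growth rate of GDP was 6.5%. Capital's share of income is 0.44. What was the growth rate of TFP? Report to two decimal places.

Labor's share = 1 − 0.44 = 0.56.
Physical capital: 0.44 × 5.9 = 2.596 pp.
The labor force: 0.56 × 3.3 = 1.848 pp.
TFP growth = 6.5 − 4.444 = 2.056%.

TFP growth was 2.06%.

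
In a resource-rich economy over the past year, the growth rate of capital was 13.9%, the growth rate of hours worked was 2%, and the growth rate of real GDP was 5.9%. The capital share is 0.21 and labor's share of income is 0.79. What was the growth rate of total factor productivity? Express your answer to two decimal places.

Labor's share = 1 − 0.21 = 0.79.
Capital: 0.21 × 13.9 = 2.919 pp.
Hours worked: 0.79 × 2 = 1.58 pp.
TFP growth = 5.9 − 4.499 = 1.401%.

1.40%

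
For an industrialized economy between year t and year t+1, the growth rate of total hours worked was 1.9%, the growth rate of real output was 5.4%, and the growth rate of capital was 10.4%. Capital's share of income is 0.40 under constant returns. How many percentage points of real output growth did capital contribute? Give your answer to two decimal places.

Contribution = share × growth = 0.4 × 10.4 = 4.16 pp.

4.16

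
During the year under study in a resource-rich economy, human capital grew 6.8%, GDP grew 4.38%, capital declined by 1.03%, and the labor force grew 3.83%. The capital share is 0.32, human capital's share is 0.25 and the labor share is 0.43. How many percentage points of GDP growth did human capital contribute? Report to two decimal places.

1.70

Contribution = share × growth = 0.25 × 6.8 = 1.7 pp.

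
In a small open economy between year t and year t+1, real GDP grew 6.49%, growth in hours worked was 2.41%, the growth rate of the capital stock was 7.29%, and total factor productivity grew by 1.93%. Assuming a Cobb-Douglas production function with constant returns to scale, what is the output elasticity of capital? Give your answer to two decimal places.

0.44

gY = gA + α·gK + (1−α)·gL, so gY − gA − gL = α(gK − gL).
6.49 − 1.93 − 2.41 = α × (7.29 − 2.41).
2.15 = 4.88 α, so α = 0.4406.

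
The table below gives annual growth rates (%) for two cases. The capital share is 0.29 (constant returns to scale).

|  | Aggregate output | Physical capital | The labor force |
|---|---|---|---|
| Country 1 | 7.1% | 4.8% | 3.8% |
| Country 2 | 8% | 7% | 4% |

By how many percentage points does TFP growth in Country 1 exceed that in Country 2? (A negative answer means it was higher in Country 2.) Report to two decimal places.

-0.12 percentage points

Labor's share = 1 − 0.29 = 0.71.
Country 1: TFP = 7.1 − 1.392 − 2.698 = 3.01%.
Country 2: TFP = 8 − 2.03 − 2.84 = 3.13%.
Difference = 3.01 − (3.13) = -0.12 pp.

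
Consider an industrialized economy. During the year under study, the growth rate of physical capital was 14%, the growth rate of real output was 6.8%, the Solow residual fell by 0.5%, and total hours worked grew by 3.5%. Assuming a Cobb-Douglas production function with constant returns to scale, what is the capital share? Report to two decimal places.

gY = gA + α·gK + (1−α)·gL, so gY − gA − gL = α(gK − gL).
6.8 + 0.5 − 3.5 = α × (14 − 3.5).
3.8 = 10.5 α, so α = 0.3619.

α = 0.36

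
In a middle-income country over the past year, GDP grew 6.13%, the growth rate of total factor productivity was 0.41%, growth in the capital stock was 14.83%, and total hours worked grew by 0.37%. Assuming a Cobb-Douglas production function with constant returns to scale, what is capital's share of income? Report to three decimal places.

0.370

gY = gA + α·gK + (1−α)·gL, so gY − gA − gL = α(gK − gL).
6.13 − 0.41 − 0.37 = α × (14.83 − 0.37).
5.35 = 14.46 α, so α = 0.36999.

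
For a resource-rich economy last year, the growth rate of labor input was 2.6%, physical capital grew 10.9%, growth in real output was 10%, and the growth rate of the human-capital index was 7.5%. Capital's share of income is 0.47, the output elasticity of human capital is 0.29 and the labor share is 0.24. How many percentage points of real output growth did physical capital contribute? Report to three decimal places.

5.123

Contribution = share × growth = 0.47 × 10.9 = 5.123 pp.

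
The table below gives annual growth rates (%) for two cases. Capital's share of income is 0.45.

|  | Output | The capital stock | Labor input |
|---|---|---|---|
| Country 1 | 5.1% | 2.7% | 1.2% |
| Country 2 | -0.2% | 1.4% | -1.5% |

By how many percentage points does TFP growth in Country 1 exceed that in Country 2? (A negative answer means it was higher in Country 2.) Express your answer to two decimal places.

Labor's share = 1 − 0.45 = 0.55.
Country 1: TFP = 5.1 − 1.215 − 0.66 = 3.225%.
Country 2: TFP = -0.2 − 0.63 + 0.825 = -0.005%.
Difference = 3.225 − (-0.005) = 3.23 pp.

3.23 percentage points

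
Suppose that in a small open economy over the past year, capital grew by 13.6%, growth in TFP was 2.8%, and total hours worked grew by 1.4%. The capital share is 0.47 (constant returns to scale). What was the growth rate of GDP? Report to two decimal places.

GDP growth was 9.93%.

Labor's share = 1 − 0.47 = 0.53.
Capital: 0.47 × 13.6 = 6.392 pp.
Total hours worked: 0.53 × 1.4 = 0.742 pp.
Output growth = 2.8 + 7.134 = 9.934%.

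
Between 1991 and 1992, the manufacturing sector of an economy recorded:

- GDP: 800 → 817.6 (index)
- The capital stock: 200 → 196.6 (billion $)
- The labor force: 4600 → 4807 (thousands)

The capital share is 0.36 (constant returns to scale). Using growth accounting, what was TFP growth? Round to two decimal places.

GDP growth = (817.6 − 800) / 800 = 2.2%.
The capital stock growth = (196.6 − 200) / 200 = -1.7%.
The labor force growth = (4807 − 4600) / 4600 = 4.5%.
Labor's share = 1 − 0.36 = 0.64.
The capital stock: 0.36 × (-1.7) = -0.612 pp.
The labor force: 0.64 × 4.5 = 2.88 pp.
TFP growth = 2.2 − 2.268 = -0.068%.

-0.07%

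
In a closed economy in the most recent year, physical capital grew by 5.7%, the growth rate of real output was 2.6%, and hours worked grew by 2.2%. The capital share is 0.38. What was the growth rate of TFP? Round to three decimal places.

Labor's share = 1 − 0.38 = 0.62.
Physical capital: 0.38 × 5.7 = 2.166 pp.
Hours worked: 0.62 × 2.2 = 1.364 pp.
TFP growth = 2.6 − 3.53 = -0.93%.

-0.930%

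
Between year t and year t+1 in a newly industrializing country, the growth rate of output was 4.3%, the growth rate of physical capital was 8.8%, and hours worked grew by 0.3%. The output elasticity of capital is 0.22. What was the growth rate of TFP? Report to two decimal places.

Labor's share = 1 − 0.22 = 0.78.
Physical capital: 0.22 × 8.8 = 1.936 pp.
Hours worked: 0.78 × 0.3 = 0.234 pp.
TFP growth = 4.3 − 2.17 = 2.13%.

TFP grew 2.13%.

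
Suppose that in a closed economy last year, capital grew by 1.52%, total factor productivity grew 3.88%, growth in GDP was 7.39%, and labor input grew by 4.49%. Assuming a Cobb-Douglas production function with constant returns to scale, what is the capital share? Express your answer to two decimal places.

gY = gA + α·gK + (1−α)·gL, so gY − gA − gL = α(gK − gL).
7.39 − 3.88 − 4.49 = α × (1.52 − 4.49).
-0.98 = -2.97 α, so α = 0.33.

α = 0.33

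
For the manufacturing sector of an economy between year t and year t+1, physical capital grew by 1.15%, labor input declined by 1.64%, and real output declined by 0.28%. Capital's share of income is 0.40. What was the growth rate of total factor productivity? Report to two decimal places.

Labor's share = 1 − 0.4 = 0.6.
Physical capital: 0.4 × 1.15 = 0.46 pp.
Labor input: 0.6 × (-1.64) = -0.984 pp.
TFP growth = -0.28 + 0.524 = 0.244%.

0.24%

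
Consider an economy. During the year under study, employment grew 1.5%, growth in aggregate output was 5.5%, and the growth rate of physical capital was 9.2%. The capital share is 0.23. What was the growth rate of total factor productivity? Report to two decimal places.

Labor's share = 1 − 0.23 = 0.77.
Physical capital: 0.23 × 9.2 = 2.116 pp.
Employment: 0.77 × 1.5 = 1.155 pp.
TFP growth = 5.5 − 3.271 = 2.229%.

2.23%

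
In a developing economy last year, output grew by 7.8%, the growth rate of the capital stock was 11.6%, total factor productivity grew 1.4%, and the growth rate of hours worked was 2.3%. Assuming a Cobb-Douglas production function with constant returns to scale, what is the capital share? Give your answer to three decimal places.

gY = gA + α·gK + (1−α)·gL, so gY − gA − gL = α(gK − gL).
7.8 − 1.4 − 2.3 = α × (11.6 − 2.3).
4.1 = 9.3 α, so α = 0.44086.

α = 0.441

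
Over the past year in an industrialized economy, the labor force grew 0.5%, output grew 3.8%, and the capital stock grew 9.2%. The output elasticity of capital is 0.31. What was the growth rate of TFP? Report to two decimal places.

0.60%

Labor's share = 1 − 0.31 = 0.69.
The capital stock: 0.31 × 9.2 = 2.852 pp.
The labor force: 0.69 × 0.5 = 0.345 pp.
TFP growth = 3.8 − 3.197 = 0.603%.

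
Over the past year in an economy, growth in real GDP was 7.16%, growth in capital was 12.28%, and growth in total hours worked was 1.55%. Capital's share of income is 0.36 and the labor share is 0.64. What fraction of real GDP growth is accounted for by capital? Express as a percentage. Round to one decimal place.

Capital contributed 0.36 × 12.28 = 4.4208 pp.
Share of growth = 4.4208 / 7.16 × 100 = 61.743%.

Capital accounted for 61.7% of growth.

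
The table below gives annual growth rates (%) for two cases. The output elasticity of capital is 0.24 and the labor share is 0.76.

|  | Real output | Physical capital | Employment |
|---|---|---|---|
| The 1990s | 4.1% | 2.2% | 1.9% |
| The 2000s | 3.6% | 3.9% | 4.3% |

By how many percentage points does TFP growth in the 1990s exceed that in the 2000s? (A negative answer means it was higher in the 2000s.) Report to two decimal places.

2.73 percentage points

Labor's share = 1 − 0.24 = 0.76.
The 1990s: TFP = 4.1 − 0.528 − 1.444 = 2.128%.
The 2000s: TFP = 3.6 − 0.936 − 3.268 = -0.604%.
Difference = 2.128 − (-0.604) = 2.732 pp.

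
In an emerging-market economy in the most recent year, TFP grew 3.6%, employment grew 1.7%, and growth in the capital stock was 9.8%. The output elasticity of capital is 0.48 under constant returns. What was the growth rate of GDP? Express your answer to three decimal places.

Labor's share = 1 − 0.48 = 0.52.
The capital stock: 0.48 × 9.8 = 4.704 pp.
Employment: 0.52 × 1.7 = 0.884 pp.
Output growth = 3.6 + 5.588 = 9.188%.

9.188%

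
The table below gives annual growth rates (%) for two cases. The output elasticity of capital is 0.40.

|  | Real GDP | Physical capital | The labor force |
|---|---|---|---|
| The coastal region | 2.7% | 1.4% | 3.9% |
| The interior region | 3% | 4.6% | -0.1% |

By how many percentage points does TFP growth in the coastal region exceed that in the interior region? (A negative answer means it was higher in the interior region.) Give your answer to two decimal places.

Labor's share = 1 − 0.4 = 0.6.
The coastal region: TFP = 2.7 − 0.56 − 2.34 = -0.2%.
The interior region: TFP = 3 − 1.84 + 0.06 = 1.22%.
Difference = -0.2 − (1.22) = -1.42 pp.

-1.42 percentage points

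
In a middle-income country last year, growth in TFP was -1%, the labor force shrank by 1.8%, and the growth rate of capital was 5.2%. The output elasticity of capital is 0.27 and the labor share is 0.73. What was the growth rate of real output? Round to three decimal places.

Labor's share = 1 − 0.27 = 0.73.
Capital: 0.27 × 5.2 = 1.404 pp.
The labor force: 0.73 × (-1.8) = -1.314 pp.
Output growth = -1 + 0.09 = -0.91%.

-0.910%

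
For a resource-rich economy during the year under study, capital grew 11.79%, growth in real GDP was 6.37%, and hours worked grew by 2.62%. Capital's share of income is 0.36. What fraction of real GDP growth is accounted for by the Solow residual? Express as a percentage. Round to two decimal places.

Labor's share = 1 − 0.36 = 0.64.
Capital: 0.36 × 11.79 = 4.2444 pp.
Hours worked: 0.64 × 2.62 = 1.6768 pp.
TFP growth = 6.37 − 5.9212 = 0.4488%.
TFP share of growth = 0.4488 / 6.37 × 100 = 7.0455%.

The Solow residual accounted for 7.05% of growth.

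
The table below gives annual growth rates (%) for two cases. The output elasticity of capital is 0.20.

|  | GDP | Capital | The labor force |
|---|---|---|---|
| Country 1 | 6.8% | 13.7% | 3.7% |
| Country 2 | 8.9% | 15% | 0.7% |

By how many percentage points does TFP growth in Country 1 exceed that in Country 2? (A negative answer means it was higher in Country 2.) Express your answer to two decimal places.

Labor's share = 1 − 0.2 = 0.8.
Country 1: TFP = 6.8 − 2.74 − 2.96 = 1.1%.
Country 2: TFP = 8.9 − 3 − 0.56 = 5.34%.
Difference = 1.1 − (5.34) = -4.24 pp.

-4.24 percentage points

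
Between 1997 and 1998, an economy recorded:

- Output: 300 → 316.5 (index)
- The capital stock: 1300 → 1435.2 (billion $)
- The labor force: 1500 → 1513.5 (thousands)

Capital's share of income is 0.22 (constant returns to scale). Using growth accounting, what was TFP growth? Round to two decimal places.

Output growth = (316.5 − 300) / 300 = 5.5%.
The capital stock growth = (1435.2 − 1300) / 1300 = 10.4%.
The labor force growth = (1513.5 − 1500) / 1500 = 0.9%.
Labor's share = 1 − 0.22 = 0.78.
The capital stock: 0.22 × 10.4 = 2.288 pp.
The labor force: 0.78 × 0.9 = 0.702 pp.
TFP growth = 5.5 − 2.99 = 2.51%.

2.51%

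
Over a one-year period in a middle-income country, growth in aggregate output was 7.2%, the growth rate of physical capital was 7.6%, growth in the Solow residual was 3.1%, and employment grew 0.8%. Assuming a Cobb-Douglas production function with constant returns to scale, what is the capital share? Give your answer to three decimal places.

gY = gA + α·gK + (1−α)·gL, so gY − gA − gL = α(gK − gL).
7.2 − 3.1 − 0.8 = α × (7.6 − 0.8).
3.3 = 6.8 α, so α = 0.48529.

0.485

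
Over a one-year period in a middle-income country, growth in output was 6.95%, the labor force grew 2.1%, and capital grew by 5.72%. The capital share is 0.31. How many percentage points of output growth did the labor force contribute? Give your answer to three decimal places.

Labor's share = 1 − 0.31 = 0.69.
Contribution = share × growth = 0.69 × 2.1 = 1.449 pp.

1.449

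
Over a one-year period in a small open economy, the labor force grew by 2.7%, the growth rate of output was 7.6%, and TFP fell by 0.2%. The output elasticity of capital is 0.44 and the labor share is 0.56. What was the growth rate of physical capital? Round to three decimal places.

Labor's share = 1 − 0.44 = 0.56.
gY = gA + 0.56×2.7 + 0.44×g.
0.44×g = 7.6 + 0.2 − 1.512 = 6.288.
g = 6.288 / 0.44 = 14.29091%.

14.291%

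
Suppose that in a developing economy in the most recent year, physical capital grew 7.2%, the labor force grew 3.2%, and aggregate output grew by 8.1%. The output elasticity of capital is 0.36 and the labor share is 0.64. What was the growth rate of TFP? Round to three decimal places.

Labor's share = 1 − 0.36 = 0.64.
Physical capital: 0.36 × 7.2 = 2.592 pp.
The labor force: 0.64 × 3.2 = 2.048 pp.
TFP growth = 8.1 − 4.64 = 3.46%.

3.460%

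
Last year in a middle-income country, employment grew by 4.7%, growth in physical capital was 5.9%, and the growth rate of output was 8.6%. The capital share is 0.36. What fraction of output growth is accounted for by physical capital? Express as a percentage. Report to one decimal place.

Physical capital contributed 0.36 × 5.9 = 2.124 pp.
Share of growth = 2.124 / 8.6 × 100 = 24.698%.

Physical capital accounted for 24.7% of growth.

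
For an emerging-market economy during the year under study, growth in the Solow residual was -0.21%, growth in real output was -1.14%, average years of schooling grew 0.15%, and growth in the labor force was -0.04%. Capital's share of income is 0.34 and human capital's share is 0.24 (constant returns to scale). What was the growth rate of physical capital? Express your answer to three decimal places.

Labor's share = 1 − 0.34 − 0.24 = 0.42.
gY = gA + 0.24×0.15 + 0.42×(-0.04) + 0.34×g.
0.34×g = -1.14 + 0.21 − 0.0192 = -0.9492.
g = -0.9492 / 0.34 = -2.79176%.

-2.792%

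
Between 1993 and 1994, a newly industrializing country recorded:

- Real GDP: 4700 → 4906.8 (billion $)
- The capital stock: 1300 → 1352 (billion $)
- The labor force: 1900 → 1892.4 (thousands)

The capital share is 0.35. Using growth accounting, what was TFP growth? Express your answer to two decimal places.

Real GDP growth = (4906.8 − 4700) / 4700 = 4.4%.
The capital stock growth = (1352 − 1300) / 1300 = 4%.
The labor force growth = (1892.4 − 1900) / 1900 = -0.4%.
Labor's share = 1 − 0.35 = 0.65.
The capital stock: 0.35 × 4 = 1.4 pp.
The labor force: 0.65 × (-0.4) = -0.26 pp.
TFP growth = 4.4 − 1.14 = 3.26%.

TFP grew 3.26%.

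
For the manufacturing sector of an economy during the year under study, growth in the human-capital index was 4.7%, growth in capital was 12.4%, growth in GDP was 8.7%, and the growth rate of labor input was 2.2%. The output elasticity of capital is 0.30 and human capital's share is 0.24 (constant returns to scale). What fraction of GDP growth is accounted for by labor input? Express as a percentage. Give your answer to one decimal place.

Labor's share = 1 − 0.3 − 0.24 = 0.46.
Labor input contributed 0.46 × 2.2 = 1.012 pp.
Share of growth = 1.012 / 8.7 × 100 = 11.632%.

Labor input accounted for 11.6% of growth.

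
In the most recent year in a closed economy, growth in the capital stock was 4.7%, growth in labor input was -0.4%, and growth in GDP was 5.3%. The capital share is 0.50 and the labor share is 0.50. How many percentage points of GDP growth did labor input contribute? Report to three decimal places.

-0.200 pp

Labor's share = 1 − 0.5 = 0.5.
Contribution = share × growth = 0.5 × (-0.4) = -0.2 pp.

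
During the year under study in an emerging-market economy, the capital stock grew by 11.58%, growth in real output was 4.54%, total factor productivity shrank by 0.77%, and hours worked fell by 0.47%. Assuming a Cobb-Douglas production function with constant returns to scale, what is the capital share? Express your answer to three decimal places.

gY = gA + α·gK + (1−α)·gL, so gY − gA − gL = α(gK − gL).
4.54 + 0.77 + 0.47 = α × (11.58 − (-0.47)).
5.78 = 12.05 α, so α = 0.47967.

The capital share is 0.480.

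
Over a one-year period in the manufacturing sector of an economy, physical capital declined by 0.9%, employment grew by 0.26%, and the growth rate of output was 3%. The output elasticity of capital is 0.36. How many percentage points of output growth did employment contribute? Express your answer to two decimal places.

Labor's share = 1 − 0.36 = 0.64.
Contribution = share × growth = 0.64 × 0.26 = 0.1664 pp.

0.17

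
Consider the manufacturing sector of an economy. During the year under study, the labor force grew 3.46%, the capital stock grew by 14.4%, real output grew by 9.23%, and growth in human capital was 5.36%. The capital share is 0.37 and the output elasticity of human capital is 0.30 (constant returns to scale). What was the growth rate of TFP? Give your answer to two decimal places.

TFP growth was 1.15%.

Labor's share = 1 − 0.37 − 0.3 = 0.33.
The capital stock: 0.37 × 14.4 = 5.328 pp.
Human capital: 0.3 × 5.36 = 1.608 pp.
The labor force: 0.33 × 3.46 = 1.1418 pp.
TFP growth = 9.23 − 8.0778 = 1.1522%.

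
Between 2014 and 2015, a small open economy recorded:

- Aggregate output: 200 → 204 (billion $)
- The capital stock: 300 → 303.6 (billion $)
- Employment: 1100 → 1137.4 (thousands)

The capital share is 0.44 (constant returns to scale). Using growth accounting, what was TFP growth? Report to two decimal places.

-0.43%

Aggregate output growth = (204 − 200) / 200 = 2%.
The capital stock growth = (303.6 − 300) / 300 = 1.2%.
Employment growth = (1137.4 − 1100) / 1100 = 3.4%.
Labor's share = 1 − 0.44 = 0.56.
The capital stock: 0.44 × 1.2 = 0.528 pp.
Employment: 0.56 × 3.4 = 1.904 pp.
TFP growth = 2 − 2.432 = -0.432%.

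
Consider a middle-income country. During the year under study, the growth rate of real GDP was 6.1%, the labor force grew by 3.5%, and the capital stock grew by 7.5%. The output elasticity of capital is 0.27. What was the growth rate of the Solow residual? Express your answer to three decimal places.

Labor's share = 1 − 0.27 = 0.73.
The capital stock: 0.27 × 7.5 = 2.025 pp.
The labor force: 0.73 × 3.5 = 2.555 pp.
TFP growth = 6.1 − 4.58 = 1.52%.

1.520%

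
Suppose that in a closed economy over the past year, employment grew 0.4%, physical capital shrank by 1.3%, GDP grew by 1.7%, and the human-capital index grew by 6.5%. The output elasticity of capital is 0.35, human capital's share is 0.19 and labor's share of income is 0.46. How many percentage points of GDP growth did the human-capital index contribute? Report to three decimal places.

Contribution = share × growth = 0.19 × 6.5 = 1.235 pp.

1.235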